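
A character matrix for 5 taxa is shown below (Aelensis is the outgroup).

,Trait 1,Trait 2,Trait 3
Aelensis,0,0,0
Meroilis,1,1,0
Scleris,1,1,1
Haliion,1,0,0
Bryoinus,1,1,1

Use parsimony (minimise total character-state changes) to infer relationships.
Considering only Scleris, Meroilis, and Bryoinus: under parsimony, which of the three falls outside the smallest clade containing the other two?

The outgroup has state '0' for every character, so '1' is the derived state throughout.
Trait 1 (derived state '1') is shared by all ingroup taxa — unites the whole ingroup.
Trait 2: derived state '1' in Bryoinus, Meroilis, and Scleris only — synapomorphy for {Bryoinus, Meroilis, Scleris}.
Trait 3 (derived state '1') is shared by Bryoinus and Scleris — a synapomorphy uniting that clade.
Most parsimonious ingroup topology: ((Meroilis,(Scleris,Bryoinus)),Haliion).
Bryoinus and Scleris share a more recent common ancestor with each other than either does with Meroilis, so Meroilis is the least closely related of the three.

Meroilis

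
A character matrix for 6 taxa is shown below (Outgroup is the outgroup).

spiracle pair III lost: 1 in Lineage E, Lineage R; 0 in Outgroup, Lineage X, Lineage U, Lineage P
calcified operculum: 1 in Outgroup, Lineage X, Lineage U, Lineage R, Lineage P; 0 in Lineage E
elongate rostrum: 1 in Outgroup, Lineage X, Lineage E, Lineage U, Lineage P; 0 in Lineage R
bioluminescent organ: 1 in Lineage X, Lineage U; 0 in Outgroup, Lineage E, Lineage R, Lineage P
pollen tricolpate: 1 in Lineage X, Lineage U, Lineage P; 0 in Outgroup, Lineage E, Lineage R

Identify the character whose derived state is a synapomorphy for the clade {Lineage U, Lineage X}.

bioluminescent organ

Character polarity is set by the outgroup: the derived state is whichever differs from the outgroup's state, so for calcified operculum, elongate rostrum the derived state is '0', and for the remaining characters it is '1'.
spiracle pair III lost (derived state '1') is shared by Lineage E and Lineage R — a synapomorphy uniting that clade.
calcified operculum (derived state '0') is unique to Lineage E (autapomorphy; uninformative for grouping).
elongate rostrum: derived state '0' in Lineage R only — an autapomorphy, so it tells us nothing about relationships among taxa.
bioluminescent organ: derived state '1' in Lineage U and Lineage X only — synapomorphy for {Lineage U, Lineage X}.
pollen tricolpate: derived state '1' in Lineage P, Lineage U, and Lineage X only — synapomorphy for {Lineage P, Lineage U, Lineage X}.
Most parsimonious ingroup topology: (((Lineage X,Lineage U),Lineage P),(Lineage E,Lineage R)).
The clade {Lineage U, Lineage X} is supported by bioluminescent organ: its derived state '1' occurs in exactly those taxa and in no other taxon (including the outgroup).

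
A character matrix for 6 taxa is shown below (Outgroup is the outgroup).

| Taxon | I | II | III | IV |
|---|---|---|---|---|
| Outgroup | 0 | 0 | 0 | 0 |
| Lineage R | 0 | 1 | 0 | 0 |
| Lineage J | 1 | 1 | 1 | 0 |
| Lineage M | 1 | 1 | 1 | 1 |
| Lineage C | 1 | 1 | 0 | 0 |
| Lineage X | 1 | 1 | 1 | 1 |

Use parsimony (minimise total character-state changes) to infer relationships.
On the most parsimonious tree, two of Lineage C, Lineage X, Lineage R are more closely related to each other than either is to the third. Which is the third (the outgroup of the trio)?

The outgroup has state '0' for every character, so '1' is the derived state throughout.
I: derived state '1' in Lineage C, Lineage J, Lineage M, and Lineage X only — synapomorphy for {Lineage C, Lineage J, Lineage M, Lineage X}.
All ingroup taxa share the derived state '1' for II; it defines the ingroup but does not resolve relationships within it.
Only Lineage J, Lineage M, and Lineage X show the derived state '1' for III, supporting them as a clade.
IV: derived state '1' in Lineage M and Lineage X only — synapomorphy for {Lineage M, Lineage X}.
Most parsimonious ingroup topology: (Lineage R,((Lineage J,(Lineage M,Lineage X)),Lineage C)).
Lineage C and Lineage X share a more recent common ancestor with each other than either does with Lineage R, so Lineage R is the least closely related of the three.

Lineage R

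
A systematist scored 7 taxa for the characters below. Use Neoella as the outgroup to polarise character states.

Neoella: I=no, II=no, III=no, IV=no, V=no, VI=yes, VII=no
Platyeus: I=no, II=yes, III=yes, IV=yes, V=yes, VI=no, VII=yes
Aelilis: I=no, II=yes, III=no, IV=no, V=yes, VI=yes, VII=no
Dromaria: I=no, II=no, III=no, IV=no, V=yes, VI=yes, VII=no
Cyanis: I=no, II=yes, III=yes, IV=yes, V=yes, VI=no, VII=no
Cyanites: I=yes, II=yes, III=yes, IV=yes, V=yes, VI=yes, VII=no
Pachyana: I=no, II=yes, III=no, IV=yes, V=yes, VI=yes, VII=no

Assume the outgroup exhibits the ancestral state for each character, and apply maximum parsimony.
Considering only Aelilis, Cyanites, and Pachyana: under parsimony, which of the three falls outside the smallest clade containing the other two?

Aelilis

Character polarity is set by the outgroup: the derived state is whichever differs from the outgroup's state, so for VI the derived state is 'no', and for the remaining characters it is 'yes'.
I (derived state 'yes') is unique to Cyanites (autapomorphy; uninformative for grouping).
Only Aelilis, Cyanis, Cyanites, Pachyana, and Platyeus show the derived state 'yes' for II, supporting them as a clade.
III (derived state 'yes') is shared by Cyanis, Cyanites, and Platyeus — a synapomorphy uniting that clade.
IV: derived state 'yes' in Cyanis, Cyanites, Pachyana, and Platyeus only — synapomorphy for {Cyanis, Cyanites, Pachyana, Platyeus}.
V (derived state 'yes') is shared by all ingroup taxa — unites the whole ingroup.
VI (derived state 'no') is shared by Cyanis and Platyeus — a synapomorphy uniting that clade.
VII (derived state 'yes') is unique to Platyeus (autapomorphy; uninformative for grouping).
Most parsimonious ingroup topology: (((((Platyeus,Cyanis),Cyanites),Pachyana),Aelilis),Dromaria).
Cyanites and Pachyana share a more recent common ancestor with each other than either does with Aelilis, so Aelilis is the least closely related of the three.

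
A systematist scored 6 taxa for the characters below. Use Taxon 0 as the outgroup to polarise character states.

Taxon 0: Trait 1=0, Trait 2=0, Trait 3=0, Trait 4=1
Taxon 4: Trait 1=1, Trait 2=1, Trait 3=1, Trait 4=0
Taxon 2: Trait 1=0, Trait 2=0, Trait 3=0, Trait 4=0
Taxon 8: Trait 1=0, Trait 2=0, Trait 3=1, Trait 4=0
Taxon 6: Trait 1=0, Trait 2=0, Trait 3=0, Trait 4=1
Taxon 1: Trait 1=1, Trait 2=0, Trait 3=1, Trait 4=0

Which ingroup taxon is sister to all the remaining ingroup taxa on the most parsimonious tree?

Taxon 6

Character polarity is set by the outgroup: the derived state is whichever differs from the outgroup's state, so for Trait 4 the derived state is '0', and for the remaining characters it is '1'.
Trait 1 (derived state '1') is shared by Taxon 1 and Taxon 4 — a synapomorphy uniting that clade.
Trait 2: derived state '1' in Taxon 4 only — an autapomorphy, so it tells us nothing about relationships among taxa.
Trait 3 (derived state '1') is shared by Taxon 1, Taxon 4, and Taxon 8 — a synapomorphy uniting that clade.
Trait 4: derived state '0' in Taxon 1, Taxon 2, Taxon 4, and Taxon 8 only — synapomorphy for {Taxon 1, Taxon 2, Taxon 4, Taxon 8}.
Most parsimonious ingroup topology: ((((Taxon 4,Taxon 1),Taxon 8),Taxon 2),Taxon 6).
Taxon 6 is sister to the clade containing all other ingroup taxa, so it is the earliest-diverging (most basal) ingroup lineage.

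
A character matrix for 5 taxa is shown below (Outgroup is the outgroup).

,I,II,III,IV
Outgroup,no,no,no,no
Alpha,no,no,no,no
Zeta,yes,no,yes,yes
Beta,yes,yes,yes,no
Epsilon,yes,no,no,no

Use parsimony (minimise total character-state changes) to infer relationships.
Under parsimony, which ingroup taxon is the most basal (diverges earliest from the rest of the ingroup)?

The outgroup has state 'no' for every character, so 'yes' is the derived state throughout.
I (derived state 'yes') is shared by Beta, Epsilon, and Zeta — a synapomorphy uniting that clade.
II (derived state 'yes') is unique to Beta (autapomorphy; uninformative for grouping).
Only Beta and Zeta show the derived state 'yes' for III, supporting them as a clade.
IV (derived state 'yes') is unique to Zeta (autapomorphy; uninformative for grouping).
Most parsimonious ingroup topology: (Alpha,((Zeta,Beta),Epsilon)).
Alpha is sister to the clade containing all other ingroup taxa, so it is the earliest-diverging (most basal) ingroup lineage.

Alpha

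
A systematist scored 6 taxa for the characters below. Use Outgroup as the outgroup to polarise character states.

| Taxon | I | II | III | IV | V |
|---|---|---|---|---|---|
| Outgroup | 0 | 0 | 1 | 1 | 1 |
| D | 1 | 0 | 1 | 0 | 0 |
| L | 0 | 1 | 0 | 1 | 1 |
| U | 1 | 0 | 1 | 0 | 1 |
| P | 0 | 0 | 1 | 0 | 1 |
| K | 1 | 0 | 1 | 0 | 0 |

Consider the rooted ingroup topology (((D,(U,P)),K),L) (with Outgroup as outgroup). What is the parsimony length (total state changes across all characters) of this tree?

Map each character onto (((D,(U,P)),K),L) (rooted by Outgroup) and count the minimum state changes it requires (Fitch parsimony):
I: 2; II: 1; III: 1; IV: 1; V: 2.
Total tree length = 7.

7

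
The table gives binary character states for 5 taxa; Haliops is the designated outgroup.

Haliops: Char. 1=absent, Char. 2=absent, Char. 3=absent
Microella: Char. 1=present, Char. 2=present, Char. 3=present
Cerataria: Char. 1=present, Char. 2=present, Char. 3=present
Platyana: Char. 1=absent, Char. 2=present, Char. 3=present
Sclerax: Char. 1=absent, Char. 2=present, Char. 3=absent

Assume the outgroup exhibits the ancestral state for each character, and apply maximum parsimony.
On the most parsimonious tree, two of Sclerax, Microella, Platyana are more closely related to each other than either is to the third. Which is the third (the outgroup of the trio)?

The outgroup has state 'absent' for every character, so 'present' is the derived state throughout.
Char. 1 (derived state 'present') is shared by Cerataria and Microella — a synapomorphy uniting that clade.
All ingroup taxa share the derived state 'present' for Char. 2; it defines the ingroup but does not resolve relationships within it.
Only Cerataria, Microella, and Platyana show the derived state 'present' for Char. 3, supporting them as a clade.
Most parsimonious ingroup topology: (((Microella,Cerataria),Platyana),Sclerax).
Platyana and Microella share a more recent common ancestor with each other than either does with Sclerax, so Sclerax is the least closely related of the three.

Sclerax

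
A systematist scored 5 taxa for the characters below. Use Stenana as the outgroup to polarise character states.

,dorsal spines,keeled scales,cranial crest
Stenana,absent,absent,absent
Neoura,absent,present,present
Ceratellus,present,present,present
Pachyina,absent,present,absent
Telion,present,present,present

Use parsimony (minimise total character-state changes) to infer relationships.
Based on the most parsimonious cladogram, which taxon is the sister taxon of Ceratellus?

Telion

The outgroup has state 'absent' for every character, so 'present' is the derived state throughout.
dorsal spines (derived state 'present') is shared by Ceratellus and Telion — a synapomorphy uniting that clade.
keeled scales (derived state 'present') is shared by all ingroup taxa — unites the whole ingroup.
Only Ceratellus, Neoura, and Telion show the derived state 'present' for cranial crest, supporting them as a clade.
Most parsimonious ingroup topology: ((Neoura,(Ceratellus,Telion)),Pachyina).
Ceratellus and Telion form a cherry on this tree, so they are sister taxa.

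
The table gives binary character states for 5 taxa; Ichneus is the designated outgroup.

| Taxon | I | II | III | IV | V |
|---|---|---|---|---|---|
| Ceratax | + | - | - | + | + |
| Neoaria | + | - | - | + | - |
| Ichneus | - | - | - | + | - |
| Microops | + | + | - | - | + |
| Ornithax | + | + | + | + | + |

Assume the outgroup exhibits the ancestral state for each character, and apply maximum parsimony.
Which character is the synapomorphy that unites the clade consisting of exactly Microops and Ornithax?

II

Character polarity is set by the outgroup: the derived state is whichever differs from the outgroup's state, so for IV the derived state is '-', and for the remaining characters it is '+'.
All ingroup taxa share the derived state '+' for I; it defines the ingroup but does not resolve relationships within it.
II (derived state '+') is shared by Microops and Ornithax — a synapomorphy uniting that clade.
III (derived state '+') is unique to Ornithax (autapomorphy; uninformative for grouping).
IV (derived state '-') is unique to Microops (autapomorphy; uninformative for grouping).
V: derived state '+' in Ceratax, Microops, and Ornithax only — synapomorphy for {Ceratax, Microops, Ornithax}.
Most parsimonious ingroup topology: (((Ornithax,Microops),Ceratax),Neoaria).
The clade {Microops, Ornithax} is supported by II: its derived state '+' occurs in exactly those taxa and in no other taxon (including the outgroup).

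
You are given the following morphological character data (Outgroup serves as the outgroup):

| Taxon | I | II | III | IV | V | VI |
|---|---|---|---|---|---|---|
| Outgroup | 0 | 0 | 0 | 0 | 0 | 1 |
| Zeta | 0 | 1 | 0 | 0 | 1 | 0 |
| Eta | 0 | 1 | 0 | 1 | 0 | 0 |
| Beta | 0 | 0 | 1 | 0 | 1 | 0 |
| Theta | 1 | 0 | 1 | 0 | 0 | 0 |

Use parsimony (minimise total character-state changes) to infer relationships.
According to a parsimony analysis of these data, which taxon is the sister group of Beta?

Theta

Character polarity is set by the outgroup: the derived state is whichever differs from the outgroup's state, so for VI the derived state is '0', and for the remaining characters it is '1'.
I (derived state '1') is unique to Theta (autapomorphy; uninformative for grouping).
Only Eta and Zeta show the derived state '1' for II, supporting them as a clade.
III (derived state '1') is shared by Beta and Theta — a synapomorphy uniting that clade.
IV (derived state '1') is unique to Eta (autapomorphy; uninformative for grouping).
V (state '1') occurs in Beta and Zeta but conflicts with the nesting implied by the other characters — most parsimoniously interpreted as homoplasy.
VI (derived state '0') is shared by all ingroup taxa — unites the whole ingroup.
Most parsimonious ingroup topology: ((Zeta,Eta),(Beta,Theta)).
Beta and Theta form a cherry on this tree, so they are sister taxa.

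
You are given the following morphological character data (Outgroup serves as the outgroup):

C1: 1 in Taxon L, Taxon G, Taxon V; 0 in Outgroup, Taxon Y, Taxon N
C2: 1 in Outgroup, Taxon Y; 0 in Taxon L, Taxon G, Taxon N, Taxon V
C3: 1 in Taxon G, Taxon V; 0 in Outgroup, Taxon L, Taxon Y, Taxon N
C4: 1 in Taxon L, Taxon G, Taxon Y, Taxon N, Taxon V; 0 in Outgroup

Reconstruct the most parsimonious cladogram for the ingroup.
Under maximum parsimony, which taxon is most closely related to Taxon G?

Taxon V

Character polarity is set by the outgroup: the derived state is whichever differs from the outgroup's state, so for C2 the derived state is '0', and for the remaining characters it is '1'.
Only Taxon G, Taxon L, and Taxon V show the derived state '1' for C1, supporting them as a clade.
C2: derived state '0' in Taxon G, Taxon L, Taxon N, and Taxon V only — synapomorphy for {Taxon G, Taxon L, Taxon N, Taxon V}.
C3: derived state '1' in Taxon G and Taxon V only — synapomorphy for {Taxon G, Taxon V}.
C4 (derived state '1') is shared by all ingroup taxa — unites the whole ingroup.
Most parsimonious ingroup topology: (((Taxon L,(Taxon G,Taxon V)),Taxon N),Taxon Y).
Taxon G and Taxon V form a cherry on this tree, so they are sister taxa.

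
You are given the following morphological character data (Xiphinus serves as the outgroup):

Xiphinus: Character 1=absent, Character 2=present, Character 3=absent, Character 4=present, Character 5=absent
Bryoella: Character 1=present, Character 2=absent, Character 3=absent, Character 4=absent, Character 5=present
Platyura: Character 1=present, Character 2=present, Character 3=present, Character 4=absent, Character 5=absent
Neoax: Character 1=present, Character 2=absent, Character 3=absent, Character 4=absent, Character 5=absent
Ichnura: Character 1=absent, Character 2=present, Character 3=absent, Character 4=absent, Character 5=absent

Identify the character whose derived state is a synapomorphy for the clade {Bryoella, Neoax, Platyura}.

Character polarity is set by the outgroup: the derived state is whichever differs from the outgroup's state, so for Character 2, Character 4 the derived state is 'absent', and for the remaining characters it is 'present'.
Character 1 (derived state 'present') is shared by Bryoella, Neoax, and Platyura — a synapomorphy uniting that clade.
Character 2 (derived state 'absent') is shared by Bryoella and Neoax — a synapomorphy uniting that clade.
Character 3: derived state 'present' in Platyura only — an autapomorphy, so it tells us nothing about relationships among taxa.
Character 4 (derived state 'absent') is shared by all ingroup taxa — unites the whole ingroup.
Character 5: derived state 'present' in Bryoella only — an autapomorphy, so it tells us nothing about relationships among taxa.
Most parsimonious ingroup topology: (((Bryoella,Neoax),Platyura),Ichnura).
The clade {Bryoella, Neoax, Platyura} is supported by Character 1: its derived state 'present' occurs in exactly those taxa and in no other taxon (including the outgroup).

Character 1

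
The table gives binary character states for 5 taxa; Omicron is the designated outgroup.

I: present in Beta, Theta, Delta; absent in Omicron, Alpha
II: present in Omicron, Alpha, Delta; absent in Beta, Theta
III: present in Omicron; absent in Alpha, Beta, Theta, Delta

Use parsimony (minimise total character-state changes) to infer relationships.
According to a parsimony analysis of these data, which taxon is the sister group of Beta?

Theta

Character polarity is set by the outgroup: the derived state is whichever differs from the outgroup's state, so for II, III the derived state is 'absent', and for the remaining characters it is 'present'.
I: derived state 'present' in Beta, Delta, and Theta only — synapomorphy for {Beta, Delta, Theta}.
II (derived state 'absent') is shared by Beta and Theta — a synapomorphy uniting that clade.
All ingroup taxa share the derived state 'absent' for III; it defines the ingroup but does not resolve relationships within it.
Most parsimonious ingroup topology: (Alpha,((Theta,Beta),Delta)).
Beta and Theta form a cherry on this tree, so they are sister taxa.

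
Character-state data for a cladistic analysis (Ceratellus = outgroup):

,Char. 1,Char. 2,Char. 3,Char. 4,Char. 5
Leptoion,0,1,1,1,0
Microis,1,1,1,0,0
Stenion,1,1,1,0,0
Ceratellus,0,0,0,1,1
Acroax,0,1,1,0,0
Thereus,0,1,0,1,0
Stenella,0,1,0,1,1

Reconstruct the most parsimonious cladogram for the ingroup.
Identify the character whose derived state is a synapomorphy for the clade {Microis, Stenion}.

Character polarity is set by the outgroup: the derived state is whichever differs from the outgroup's state, so for Char. 4, Char. 5 the derived state is '0', and for the remaining characters it is '1'.
Char. 1 (derived state '1') is shared by Microis and Stenion — a synapomorphy uniting that clade.
Char. 2 (derived state '1') is shared by all ingroup taxa — unites the whole ingroup.
Only Acroax, Leptoion, Microis, and Stenion show the derived state '1' for Char. 3, supporting them as a clade.
Char. 4: derived state '0' in Acroax, Microis, and Stenion only — synapomorphy for {Acroax, Microis, Stenion}.
Char. 5 (derived state '0') is shared by Acroax, Leptoion, Microis, Stenion, and Thereus — a synapomorphy uniting that clade.
Most parsimonious ingroup topology: ((Thereus,(((Microis,Stenion),Acroax),Leptoion)),Stenella).
The clade {Microis, Stenion} is supported by Char. 1: its derived state '1' occurs in exactly those taxa and in no other taxon (including the outgroup).

Char. 1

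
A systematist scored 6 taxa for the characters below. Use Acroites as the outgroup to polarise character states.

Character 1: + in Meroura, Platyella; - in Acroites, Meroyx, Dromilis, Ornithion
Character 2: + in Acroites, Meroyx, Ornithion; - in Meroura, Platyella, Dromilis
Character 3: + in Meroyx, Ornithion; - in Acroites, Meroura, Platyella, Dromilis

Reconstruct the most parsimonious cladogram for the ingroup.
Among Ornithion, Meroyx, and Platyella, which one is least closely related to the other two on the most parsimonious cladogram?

Platyella

Character polarity is set by the outgroup: the derived state is whichever differs from the outgroup's state, so for Character 2 the derived state is '-', and for the remaining characters it is '+'.
Only Meroura and Platyella show the derived state '+' for Character 1, supporting them as a clade.
Character 2 (derived state '-') is shared by Dromilis, Meroura, and Platyella — a synapomorphy uniting that clade.
Character 3: derived state '+' in Meroyx and Ornithion only — synapomorphy for {Meroyx, Ornithion}.
Most parsimonious ingroup topology: (((Meroura,Platyella),Dromilis),(Meroyx,Ornithion)).
Meroyx and Ornithion share a more recent common ancestor with each other than either does with Platyella, so Platyella is the least closely related of the three.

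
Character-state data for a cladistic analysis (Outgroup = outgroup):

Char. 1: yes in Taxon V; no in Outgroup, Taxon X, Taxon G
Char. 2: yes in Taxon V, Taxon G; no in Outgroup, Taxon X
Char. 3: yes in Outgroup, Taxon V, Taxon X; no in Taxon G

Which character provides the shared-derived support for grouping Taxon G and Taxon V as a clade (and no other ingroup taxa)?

Character polarity is set by the outgroup: the derived state is whichever differs from the outgroup's state, so for Char. 3 the derived state is 'no', and for the remaining characters it is 'yes'.
Char. 1 (derived state 'yes') is unique to Taxon V (autapomorphy; uninformative for grouping).
Char. 2 (derived state 'yes') is shared by Taxon G and Taxon V — a synapomorphy uniting that clade.
Char. 3: derived state 'no' in Taxon G only — an autapomorphy, so it tells us nothing about relationships among taxa.
Most parsimonious ingroup topology: ((Taxon V,Taxon G),Taxon X).
The clade {Taxon G, Taxon V} is supported by Char. 2: its derived state 'yes' occurs in exactly those taxa and in no other taxon (including the outgroup).

Char. 2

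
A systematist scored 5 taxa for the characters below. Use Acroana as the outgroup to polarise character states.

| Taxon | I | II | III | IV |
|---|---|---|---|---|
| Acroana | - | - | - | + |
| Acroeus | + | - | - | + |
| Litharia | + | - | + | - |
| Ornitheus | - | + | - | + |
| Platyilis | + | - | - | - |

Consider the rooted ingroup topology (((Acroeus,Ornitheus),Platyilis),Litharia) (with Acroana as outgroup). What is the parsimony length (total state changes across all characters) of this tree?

6

Map each character onto (((Acroeus,Ornitheus),Platyilis),Litharia) (rooted by Acroana) and count the minimum state changes it requires (Fitch parsimony):
I: 2; II: 1; III: 1; IV: 2.
Total tree length = 6.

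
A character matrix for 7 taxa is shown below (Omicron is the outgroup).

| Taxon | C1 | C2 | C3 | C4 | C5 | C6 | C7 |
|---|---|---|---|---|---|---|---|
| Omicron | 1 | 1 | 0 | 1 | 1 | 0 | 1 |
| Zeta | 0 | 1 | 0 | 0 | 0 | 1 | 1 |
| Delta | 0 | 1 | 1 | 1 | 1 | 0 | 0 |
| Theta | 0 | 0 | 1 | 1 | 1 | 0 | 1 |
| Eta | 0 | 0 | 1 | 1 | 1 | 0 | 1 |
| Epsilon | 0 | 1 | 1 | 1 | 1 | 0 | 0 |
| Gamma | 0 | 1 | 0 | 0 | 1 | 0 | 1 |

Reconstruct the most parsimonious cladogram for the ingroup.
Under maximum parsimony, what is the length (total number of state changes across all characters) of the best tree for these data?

7

Character polarity is set by the outgroup: the derived state is whichever differs from the outgroup's state, so for C1, C2, C4, C5, C7 the derived state is '0', and for the remaining characters it is '1'.
All ingroup taxa share the derived state '0' for C1; it defines the ingroup but does not resolve relationships within it.
Only Eta and Theta show the derived state '0' for C2, supporting them as a clade.
Only Delta, Epsilon, Eta, and Theta show the derived state '1' for C3, supporting them as a clade.
Only Gamma and Zeta show the derived state '0' for C4, supporting them as a clade.
C5: derived state '0' in Zeta only — an autapomorphy, so it tells us nothing about relationships among taxa.
C6: derived state '1' in Zeta only — an autapomorphy, so it tells us nothing about relationships among taxa.
Only Delta and Epsilon show the derived state '0' for C7, supporting them as a clade.
Most parsimonious ingroup topology: ((Zeta,Gamma),((Delta,Epsilon),(Theta,Eta))).
Changes per character on this tree: C1: 1; C2: 1; C3: 1; C4: 1; C5: 1; C6: 1; C7: 1.
Total = 7.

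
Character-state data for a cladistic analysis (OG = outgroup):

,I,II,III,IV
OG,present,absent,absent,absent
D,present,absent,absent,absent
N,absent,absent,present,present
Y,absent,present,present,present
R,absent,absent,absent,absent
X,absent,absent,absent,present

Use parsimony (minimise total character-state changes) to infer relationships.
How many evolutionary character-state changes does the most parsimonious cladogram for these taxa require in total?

Character polarity is set by the outgroup: the derived state is whichever differs from the outgroup's state, so for I the derived state is 'absent', and for the remaining characters it is 'present'.
I: derived state 'absent' in N, R, X, and Y only — synapomorphy for {N, R, X, Y}.
II: derived state 'present' in Y only — an autapomorphy, so it tells us nothing about relationships among taxa.
III: derived state 'present' in N and Y only — synapomorphy for {N, Y}.
IV: derived state 'present' in N, X, and Y only — synapomorphy for {N, X, Y}.
Most parsimonious ingroup topology: (D,(((N,Y),X),R)).
Changes per character on this tree: I: 1; II: 1; III: 1; IV: 1.
Total = 4.

4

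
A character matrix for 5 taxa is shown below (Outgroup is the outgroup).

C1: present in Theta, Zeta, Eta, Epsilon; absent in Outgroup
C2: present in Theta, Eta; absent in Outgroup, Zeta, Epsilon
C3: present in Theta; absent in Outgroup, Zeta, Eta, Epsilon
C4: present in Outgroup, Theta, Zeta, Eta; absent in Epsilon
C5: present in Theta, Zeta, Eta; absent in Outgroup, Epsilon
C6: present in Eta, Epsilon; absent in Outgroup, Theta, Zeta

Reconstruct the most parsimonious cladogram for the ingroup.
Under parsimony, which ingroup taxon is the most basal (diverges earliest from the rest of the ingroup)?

Character polarity is set by the outgroup: the derived state is whichever differs from the outgroup's state, so for C4 the derived state is 'absent', and for the remaining characters it is 'present'.
All ingroup taxa share the derived state 'present' for C1; it defines the ingroup but does not resolve relationships within it.
C2 (derived state 'present') is shared by Eta and Theta — a synapomorphy uniting that clade.
C3 (derived state 'present') is unique to Theta (autapomorphy; uninformative for grouping).
C4 (derived state 'absent') is unique to Epsilon (autapomorphy; uninformative for grouping).
Only Eta, Theta, and Zeta show the derived state 'present' for C5, supporting them as a clade.
C6 (state 'present') occurs in Epsilon and Eta but conflicts with the nesting implied by the other characters — most parsimoniously interpreted as homoplasy.
Most parsimonious ingroup topology: (((Theta,Eta),Zeta),Epsilon).
Epsilon is sister to the clade containing all other ingroup taxa, so it is the earliest-diverging (most basal) ingroup lineage.

Epsilon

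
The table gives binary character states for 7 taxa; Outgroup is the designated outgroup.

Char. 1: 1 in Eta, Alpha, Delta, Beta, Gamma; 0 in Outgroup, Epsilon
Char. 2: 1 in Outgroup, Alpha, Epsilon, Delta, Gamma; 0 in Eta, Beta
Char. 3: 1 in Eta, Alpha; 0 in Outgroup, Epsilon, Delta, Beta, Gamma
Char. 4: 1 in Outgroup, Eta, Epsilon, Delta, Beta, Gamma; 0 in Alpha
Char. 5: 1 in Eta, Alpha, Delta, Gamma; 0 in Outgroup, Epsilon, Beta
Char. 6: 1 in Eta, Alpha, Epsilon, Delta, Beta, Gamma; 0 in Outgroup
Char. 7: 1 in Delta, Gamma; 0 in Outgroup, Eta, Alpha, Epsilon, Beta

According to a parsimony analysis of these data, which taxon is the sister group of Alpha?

Character polarity is set by the outgroup: the derived state is whichever differs from the outgroup's state, so for Char. 2, Char. 4 the derived state is '0', and for the remaining characters it is '1'.
Only Alpha, Beta, Delta, Eta, and Gamma show the derived state '1' for Char. 1, supporting them as a clade.
Char. 2 (state '0') occurs in Beta and Eta but conflicts with the nesting implied by the other characters — most parsimoniously interpreted as homoplasy.
Char. 3: derived state '1' in Alpha and Eta only — synapomorphy for {Alpha, Eta}.
Char. 4 (derived state '0') is unique to Alpha (autapomorphy; uninformative for grouping).
Only Alpha, Delta, Eta, and Gamma show the derived state '1' for Char. 5, supporting them as a clade.
Char. 6 (derived state '1') is shared by all ingroup taxa — unites the whole ingroup.
Char. 7: derived state '1' in Delta and Gamma only — synapomorphy for {Delta, Gamma}.
Most parsimonious ingroup topology: ((((Eta,Alpha),(Delta,Gamma)),Beta),Epsilon).
Alpha and Eta form a cherry on this tree, so they are sister taxa.

Eta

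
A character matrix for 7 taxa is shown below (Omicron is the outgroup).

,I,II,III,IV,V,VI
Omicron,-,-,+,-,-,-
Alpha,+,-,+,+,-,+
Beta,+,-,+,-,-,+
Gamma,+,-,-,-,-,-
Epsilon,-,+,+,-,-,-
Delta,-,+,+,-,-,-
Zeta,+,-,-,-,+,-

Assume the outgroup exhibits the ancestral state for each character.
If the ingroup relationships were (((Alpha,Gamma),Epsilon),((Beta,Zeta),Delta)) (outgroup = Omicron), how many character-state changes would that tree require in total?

10

Map each character onto (((Alpha,Gamma),Epsilon),((Beta,Zeta),Delta)) (rooted by Omicron) and count the minimum state changes it requires (Fitch parsimony):
I: 2; II: 2; III: 2; IV: 1; V: 1; VI: 2.
Total tree length = 10.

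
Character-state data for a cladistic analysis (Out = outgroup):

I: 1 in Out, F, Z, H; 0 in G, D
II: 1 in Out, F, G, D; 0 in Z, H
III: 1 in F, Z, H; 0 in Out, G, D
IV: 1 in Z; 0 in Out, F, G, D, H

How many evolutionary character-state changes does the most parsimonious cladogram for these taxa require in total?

Character polarity is set by the outgroup: the derived state is whichever differs from the outgroup's state, so for I, II the derived state is '0', and for the remaining characters it is '1'.
Only D and G show the derived state '0' for I, supporting them as a clade.
II (derived state '0') is shared by H and Z — a synapomorphy uniting that clade.
III: derived state '1' in F, H, and Z only — synapomorphy for {F, H, Z}.
IV: derived state '1' in Z only — an autapomorphy, so it tells us nothing about relationships among taxa.
Most parsimonious ingroup topology: ((F,(Z,H)),(G,D)).
Changes per character on this tree: I: 1; II: 1; III: 1; IV: 1.
Total = 4.

4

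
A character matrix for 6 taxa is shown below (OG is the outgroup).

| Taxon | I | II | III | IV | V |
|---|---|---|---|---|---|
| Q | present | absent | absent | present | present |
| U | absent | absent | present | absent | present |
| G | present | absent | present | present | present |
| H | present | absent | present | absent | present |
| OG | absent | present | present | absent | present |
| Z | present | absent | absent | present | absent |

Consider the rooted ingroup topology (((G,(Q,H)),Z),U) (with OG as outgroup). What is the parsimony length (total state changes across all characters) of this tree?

Map each character onto (((G,(Q,H)),Z),U) (rooted by OG) and count the minimum state changes it requires (Fitch parsimony):
I: 1; II: 1; III: 2; IV: 2; V: 1.
Total tree length = 7.

7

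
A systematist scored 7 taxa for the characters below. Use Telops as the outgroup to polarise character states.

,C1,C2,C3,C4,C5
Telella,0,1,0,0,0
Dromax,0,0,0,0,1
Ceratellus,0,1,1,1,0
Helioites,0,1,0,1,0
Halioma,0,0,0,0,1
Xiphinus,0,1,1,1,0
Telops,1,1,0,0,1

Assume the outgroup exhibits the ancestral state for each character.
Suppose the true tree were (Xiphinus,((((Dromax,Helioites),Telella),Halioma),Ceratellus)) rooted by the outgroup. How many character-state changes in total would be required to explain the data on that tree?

Map each character onto (Xiphinus,((((Dromax,Helioites),Telella),Halioma),Ceratellus)) (rooted by Telops) and count the minimum state changes it requires (Fitch parsimony):
C1: 1; C2: 2; C3: 2; C4: 3; C5: 3.
Total tree length = 11.

11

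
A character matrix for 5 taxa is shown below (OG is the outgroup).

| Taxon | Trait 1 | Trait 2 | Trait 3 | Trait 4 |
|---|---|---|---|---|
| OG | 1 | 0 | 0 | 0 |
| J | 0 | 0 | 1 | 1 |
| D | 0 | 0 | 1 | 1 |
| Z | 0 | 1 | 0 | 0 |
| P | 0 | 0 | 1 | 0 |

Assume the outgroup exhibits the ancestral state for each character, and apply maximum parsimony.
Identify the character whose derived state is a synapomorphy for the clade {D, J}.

Character polarity is set by the outgroup: the derived state is whichever differs from the outgroup's state, so for Trait 1 the derived state is '0', and for the remaining characters it is '1'.
All ingroup taxa share the derived state '0' for Trait 1; it defines the ingroup but does not resolve relationships within it.
Trait 2 (derived state '1') is unique to Z (autapomorphy; uninformative for grouping).
Only D, J, and P show the derived state '1' for Trait 3, supporting them as a clade.
Only D and J show the derived state '1' for Trait 4, supporting them as a clade.
Most parsimonious ingroup topology: (((J,D),P),Z).
The clade {D, J} is supported by Trait 4: its derived state '1' occurs in exactly those taxa and in no other taxon (including the outgroup).

Trait 4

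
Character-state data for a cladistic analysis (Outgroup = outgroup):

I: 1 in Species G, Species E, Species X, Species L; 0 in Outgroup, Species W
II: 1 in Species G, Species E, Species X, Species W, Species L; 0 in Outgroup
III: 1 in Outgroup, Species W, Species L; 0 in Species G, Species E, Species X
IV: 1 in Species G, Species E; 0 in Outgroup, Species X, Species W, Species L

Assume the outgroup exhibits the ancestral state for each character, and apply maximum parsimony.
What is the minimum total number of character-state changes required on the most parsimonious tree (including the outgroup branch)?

4

Character polarity is set by the outgroup: the derived state is whichever differs from the outgroup's state, so for III the derived state is '0', and for the remaining characters it is '1'.
Only Species E, Species G, Species L, and Species X show the derived state '1' for I, supporting them as a clade.
II (derived state '1') is shared by all ingroup taxa — unites the whole ingroup.
Only Species E, Species G, and Species X show the derived state '0' for III, supporting them as a clade.
IV: derived state '1' in Species E and Species G only — synapomorphy for {Species E, Species G}.
Most parsimonious ingroup topology: ((((Species G,Species E),Species X),Species L),Species W).
Changes per character on this tree: I: 1; II: 1; III: 1; IV: 1.
Total = 4.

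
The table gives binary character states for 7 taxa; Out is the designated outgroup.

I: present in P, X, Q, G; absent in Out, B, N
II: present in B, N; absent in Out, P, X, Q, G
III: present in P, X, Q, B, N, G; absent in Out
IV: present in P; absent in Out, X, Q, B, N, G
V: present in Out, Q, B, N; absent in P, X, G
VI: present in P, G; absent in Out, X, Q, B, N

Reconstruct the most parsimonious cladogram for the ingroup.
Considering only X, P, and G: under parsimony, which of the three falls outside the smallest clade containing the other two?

Character polarity is set by the outgroup: the derived state is whichever differs from the outgroup's state, so for V the derived state is 'absent', and for the remaining characters it is 'present'.
I: derived state 'present' in G, P, Q, and X only — synapomorphy for {G, P, Q, X}.
II (derived state 'present') is shared by B and N — a synapomorphy uniting that clade.
All ingroup taxa share the derived state 'present' for III; it defines the ingroup but does not resolve relationships within it.
IV (derived state 'present') is unique to P (autapomorphy; uninformative for grouping).
V (derived state 'absent') is shared by G, P, and X — a synapomorphy uniting that clade.
Only G and P show the derived state 'present' for VI, supporting them as a clade.
Most parsimonious ingroup topology: ((((P,G),X),Q),(B,N)).
P and G share a more recent common ancestor with each other than either does with X, so X is the least closely related of the three.

X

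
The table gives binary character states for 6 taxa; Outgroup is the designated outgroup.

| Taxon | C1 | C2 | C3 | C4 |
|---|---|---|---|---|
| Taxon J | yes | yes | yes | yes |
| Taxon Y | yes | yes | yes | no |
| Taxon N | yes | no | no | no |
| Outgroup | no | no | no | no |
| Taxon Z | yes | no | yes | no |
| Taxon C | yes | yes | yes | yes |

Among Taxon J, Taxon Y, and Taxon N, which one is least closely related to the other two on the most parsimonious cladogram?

Taxon N

The outgroup has state 'no' for every character, so 'yes' is the derived state throughout.
All ingroup taxa share the derived state 'yes' for C1; it defines the ingroup but does not resolve relationships within it.
C2: derived state 'yes' in Taxon C, Taxon J, and Taxon Y only — synapomorphy for {Taxon C, Taxon J, Taxon Y}.
Only Taxon C, Taxon J, Taxon Y, and Taxon Z show the derived state 'yes' for C3, supporting them as a clade.
Only Taxon C and Taxon J show the derived state 'yes' for C4, supporting them as a clade.
Most parsimonious ingroup topology: (Taxon N,(Taxon Z,((Taxon J,Taxon C),Taxon Y))).
Taxon Y and Taxon J share a more recent common ancestor with each other than either does with Taxon N, so Taxon N is the least closely related of the three.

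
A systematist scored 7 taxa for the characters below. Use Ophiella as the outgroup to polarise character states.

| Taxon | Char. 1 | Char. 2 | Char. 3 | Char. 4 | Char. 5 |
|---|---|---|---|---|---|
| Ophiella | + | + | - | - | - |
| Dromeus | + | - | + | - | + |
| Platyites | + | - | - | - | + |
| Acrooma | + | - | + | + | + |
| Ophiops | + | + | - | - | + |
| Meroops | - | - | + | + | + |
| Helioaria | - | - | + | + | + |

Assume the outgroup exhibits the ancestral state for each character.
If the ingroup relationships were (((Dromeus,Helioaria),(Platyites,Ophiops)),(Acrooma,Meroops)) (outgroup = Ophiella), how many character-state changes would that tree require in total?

Map each character onto (((Dromeus,Helioaria),(Platyites,Ophiops)),(Acrooma,Meroops)) (rooted by Ophiella) and count the minimum state changes it requires (Fitch parsimony):
Char. 1: 2; Char. 2: 2; Char. 3: 2; Char. 4: 2; Char. 5: 1.
Total tree length = 9.

9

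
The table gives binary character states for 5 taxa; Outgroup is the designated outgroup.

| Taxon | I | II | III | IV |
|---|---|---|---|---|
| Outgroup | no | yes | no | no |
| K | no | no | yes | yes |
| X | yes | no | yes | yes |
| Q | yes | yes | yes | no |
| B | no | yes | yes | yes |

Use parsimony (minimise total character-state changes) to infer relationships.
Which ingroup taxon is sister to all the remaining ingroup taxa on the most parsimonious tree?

Character polarity is set by the outgroup: the derived state is whichever differs from the outgroup's state, so for II the derived state is 'no', and for the remaining characters it is 'yes'.
I groups Q and X, which is incompatible with the clades supported by the remaining characters; treating it as convergent (homoplasy) costs fewer steps than any alternative tree.
Only K and X show the derived state 'no' for II, supporting them as a clade.
III (derived state 'yes') is shared by all ingroup taxa — unites the whole ingroup.
IV: derived state 'yes' in B, K, and X only — synapomorphy for {B, K, X}.
Most parsimonious ingroup topology: (((K,X),B),Q).
Q is sister to the clade containing all other ingroup taxa, so it is the earliest-diverging (most basal) ingroup lineage.

Q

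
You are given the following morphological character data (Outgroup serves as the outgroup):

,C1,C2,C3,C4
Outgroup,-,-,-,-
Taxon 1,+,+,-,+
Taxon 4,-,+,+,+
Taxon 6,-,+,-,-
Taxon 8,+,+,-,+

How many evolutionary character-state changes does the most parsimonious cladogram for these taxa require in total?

The outgroup has state '-' for every character, so '+' is the derived state throughout.
Only Taxon 1 and Taxon 8 show the derived state '+' for C1, supporting them as a clade.
C2 (derived state '+') is shared by all ingroup taxa — unites the whole ingroup.
C3: derived state '+' in Taxon 4 only — an autapomorphy, so it tells us nothing about relationships among taxa.
Only Taxon 1, Taxon 4, and Taxon 8 show the derived state '+' for C4, supporting them as a clade.
Most parsimonious ingroup topology: (((Taxon 1,Taxon 8),Taxon 4),Taxon 6).
Changes per character on this tree: C1: 1; C2: 1; C3: 1; C4: 1.
Total = 4.

4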